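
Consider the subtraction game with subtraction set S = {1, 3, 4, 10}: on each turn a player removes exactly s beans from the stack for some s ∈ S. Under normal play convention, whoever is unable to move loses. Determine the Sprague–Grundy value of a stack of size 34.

n :  0  1  2  3  4  5  6  7  8  9 10 11 12 13 14 15 16 17 18 19 20 21 22 23 24 25 26 27 28 29 30 31 32 33 34
G :  0  1  0  1  2  3  2  0  1  0  1  2  3  2  0  1  0  1  2  3  2  0  1  0  1  2  3  2  0  1  0  1  2  3  2

2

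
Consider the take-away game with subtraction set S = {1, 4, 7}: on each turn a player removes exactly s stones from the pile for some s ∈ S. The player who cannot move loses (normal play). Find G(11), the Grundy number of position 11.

G(0) = 0
G(1) = mex{0} = 1
G(2) = mex{1} = 0
G(3) = mex{0} = 1
G(4) = mex{1,0} = 2
G(5) = mex{2,1} = 0
G(6) = mex{0,0} = 1
G(7) = mex{1,1,0} = 2
G(8) = mex{2,2,1} = 0
G(9) = mex{0,0,0} = 1
G(10) = mex{1,1,1} = 0
G(11) = mex{0,2,2} = 1

1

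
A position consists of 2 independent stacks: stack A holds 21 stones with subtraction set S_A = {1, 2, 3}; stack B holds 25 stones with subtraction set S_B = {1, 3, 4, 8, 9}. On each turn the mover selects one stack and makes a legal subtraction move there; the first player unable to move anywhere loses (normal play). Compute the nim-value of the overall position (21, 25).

Stack A, S = {1, 2, 3}:
G(0) = 0
G(1) = mex{0} = 1
G(2) = mex{1,0} = 2
G(3) = mex{2,1,0} = 3
G(4) = mex{3,2,1} = 0
G(5) = mex{0,3,2} = 1
G(6) = mex{1,0,3} = 2
G(7) = mex{2,1,0} = 3
G(8) = mex{3,2,1} = 0
G(9) = mex{0,3,2} = 1
G(10) = mex{1,0,3} = 2
G(11) = mex{2,1,0} = 3
G(12) = mex{3,2,1} = 0
G(13) = mex{0,3,2} = 1
G(14) = mex{1,0,3} = 2
G(15) = mex{2,1,0} = 3
G(16) = mex{3,2,1} = 0
G(17) = mex{0,3,2} = 1
G(18) = mex{1,0,3} = 2
G(19) = mex{2,1,0} = 3
G(20) = mex{3,2,1} = 0
G(21) = mex{0,3,2} = 1
G_A(21) = 1.
Stack B, S = {1, 3, 4, 8, 9}:
n :  0  1  2  3  4  5  6  7  8  9 10 11 12 13 14 15 16 17 18 19 20 21 22 23 24 25
G :  0  1  0  1  2  3  2  0  1  4  3  2  0  1  0  1  2  3  2  0  1  4  3  2  0  1
G_B(25) = 1.
Combined Grundy value = 1 ⊕ 1 = 0.

0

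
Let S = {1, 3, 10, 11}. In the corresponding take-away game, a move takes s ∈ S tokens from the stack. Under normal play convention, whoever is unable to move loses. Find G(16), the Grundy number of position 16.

2

G(0) = 0
G(1) = mex{0} = 1
G(2) = mex{1} = 0
G(3) = mex{0,0} = 1
G(4) = mex{1,1} = 0
G(5) = mex{0,0} = 1
G(6) = mex{1,1} = 0
G(7) = mex{0,0} = 1
G(8) = mex{1,1} = 0
G(9) = mex{0,0} = 1
G(10) = mex{1,1,0} = 2
G(11) = mex{2,0,1,0} = 3
G(12) = mex{3,1,0,1} = 2
G(13) = mex{2,2,1,0} = 3
G(14) = mex{3,3,0,1} = 2
G(15) = mex{2,2,1,0} = 3
G(16) = mex{3,3,0,1} = 2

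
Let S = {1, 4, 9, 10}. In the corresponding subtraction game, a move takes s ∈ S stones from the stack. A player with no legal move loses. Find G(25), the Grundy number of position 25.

n :  0  1  2  3  4  5  6  7  8  9 10 11 12 13 14 15 16 17 18 19 20 21 22 23 24 25
G :  0  1  0  1  2  0  1  0  1  2  3  2  3  0  1  3  2  3  0  1  0  1  2  3  2  0

0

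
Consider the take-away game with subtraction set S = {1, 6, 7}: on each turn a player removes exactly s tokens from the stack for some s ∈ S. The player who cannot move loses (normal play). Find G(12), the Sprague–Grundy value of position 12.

0

n :  0  1  2  3  4  5  6  7  8  9 10 11 12
G :  0  1  0  1  0  1  2  3  2  3  2  3  0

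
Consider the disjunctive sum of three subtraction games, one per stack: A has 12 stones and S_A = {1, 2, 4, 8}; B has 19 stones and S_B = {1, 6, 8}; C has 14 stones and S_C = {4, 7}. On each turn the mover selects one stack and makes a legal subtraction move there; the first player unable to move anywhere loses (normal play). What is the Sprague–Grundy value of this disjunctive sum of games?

1

Stack A, S = {1, 2, 4, 8}:
G(0) = 0
G(1) = mex{0} = 1
G(2) = mex{1,0} = 2
G(3) = mex{2,1} = 0
G(4) = mex{0,2,0} = 1
G(5) = mex{1,0,1} = 2
G(6) = mex{2,1,2} = 0
G(7) = mex{0,2,0} = 1
G(8) = mex{1,0,1,0} = 2
G(9) = mex{2,1,2,1} = 0
G(10) = mex{0,2,0,2} = 1
G(11) = mex{1,0,1,0} = 2
G(12) = mex{2,1,2,1} = 0
G_A(12) = 0.
Stack B, S = {1, 6, 8}:
n :  0  1  2  3  4  5  6  7  8  9 10 11 12 13 14 15 16 17 18 19
G :  0  1  0  1  0  1  2  0  1  0  1  0  1  2  0  1  0  1  0  1
G_B(19) = 1.
Stack C, S = {4, 7}:
G(0) = 0
G(1) = mex{} = 0
G(2) = mex{} = 0
G(3) = mex{} = 0
G(4) = mex{0} = 1
G(5) = mex{0} = 1
G(6) = mex{0} = 1
G(7) = mex{0,0} = 1
G(8) = mex{1,0} = 2
G(9) = mex{1,0} = 2
G(10) = mex{1,0} = 2
G(11) = mex{1,1} = 0
G(12) = mex{2,1} = 0
G(13) = mex{2,1} = 0
G(14) = mex{2,1} = 0
G_C(14) = 0.
Combined Grundy value = 0 ⊕ 1 ⊕ 0 = 1.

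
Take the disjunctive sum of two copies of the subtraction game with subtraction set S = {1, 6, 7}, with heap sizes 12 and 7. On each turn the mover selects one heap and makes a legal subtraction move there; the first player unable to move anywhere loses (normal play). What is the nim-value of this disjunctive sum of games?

All heaps use S = {1, 6, 7}:
n :  0  1  2  3  4  5  6  7  8  9 10 11 12
G :  0  1  0  1  0  1  2  3  2  3  2  3  0
Heap A: G(12) = 0.
Heap B: G(7) = 3.
Combined Grundy value = 0 ⊕ 3 = 3.

3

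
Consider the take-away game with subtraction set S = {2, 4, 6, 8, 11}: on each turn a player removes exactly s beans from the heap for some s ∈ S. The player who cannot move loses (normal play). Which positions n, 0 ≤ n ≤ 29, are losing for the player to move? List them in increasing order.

0, 1, 10, 13, 20, 23

n :  0  1  2  3  4  5  6  7  8  9 10 11 12 13 14 15 16 17 18 19 20 21 22 23 24 25 26 27 28 29
G :  0  0  1  1  2  2  3  3  4  4  0  5  1  0  2  1  3  2  4  3  0  4  1  0  2  1  3  2  4  3
P-positions are exactly the n with G(n) = 0.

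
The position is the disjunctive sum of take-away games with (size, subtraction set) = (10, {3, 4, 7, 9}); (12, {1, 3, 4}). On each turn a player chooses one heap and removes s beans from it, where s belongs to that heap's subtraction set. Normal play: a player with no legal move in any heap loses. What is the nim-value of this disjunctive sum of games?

0

Heap A, S = {3, 4, 7, 9}:
G(0) = 0
G(1) = mex{} = 0
G(2) = mex{} = 0
G(3) = mex{0} = 1
G(4) = mex{0,0} = 1
G(5) = mex{0,0} = 1
G(6) = mex{1,0} = 2
G(7) = mex{1,1,0} = 2
G(8) = mex{1,1,0} = 2
G(9) = mex{2,1,0,0} = 3
G(10) = mex{2,2,1,0} = 3
G_A(10) = 3.
Heap B, S = {1, 3, 4}:
n :  0  1  2  3  4  5  6  7  8  9 10 11 12
G :  0  1  0  1  2  3  2  0  1  0  1  2  3
G_B(12) = 3.
Combined Grundy value = 3 ⊕ 3 = 0.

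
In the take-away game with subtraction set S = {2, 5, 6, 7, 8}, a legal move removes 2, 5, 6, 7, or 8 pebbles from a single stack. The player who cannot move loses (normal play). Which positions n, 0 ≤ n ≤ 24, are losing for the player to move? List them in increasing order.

n :  0  1  2  3  4  5  6  7  8  9 10 11 12 13 14 15 16 17 18 19 20 21 22 23 24
G :  0  0  1  1  0  2  1  3  2  2  3  3  4  0  0  1  1  0  2  1  3  2  2  3  3
P-positions are exactly the n with G(n) = 0.

0, 1, 4, 13, 14, 17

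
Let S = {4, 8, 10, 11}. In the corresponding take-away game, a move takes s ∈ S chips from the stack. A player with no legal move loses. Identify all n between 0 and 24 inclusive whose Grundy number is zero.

0, 1, 2, 3, 15, 16, 17, 18

G(0) = 0
G(1) = mex{} = 0
G(2) = mex{} = 0
G(3) = mex{} = 0
G(4) = mex{0} = 1
G(5) = mex{0} = 1
G(6) = mex{0} = 1
G(7) = mex{0} = 1
G(8) = mex{1,0} = 2
G(9) = mex{1,0} = 2
G(10) = mex{1,0,0} = 2
G(11) = mex{1,0,0,0} = 2
G(12) = mex{2,1,0,0} = 3
G(13) = mex{2,1,0,0} = 3
G(14) = mex{2,1,1,0} = 3
G(15) = mex{2,1,1,1} = 0
G(16) = mex{3,2,1,1} = 0
G(17) = mex{3,2,1,1} = 0
G(18) = mex{3,2,2,1} = 0
G(19) = mex{0,2,2,2} = 1
G(20) = mex{0,3,2,2} = 1
G(21) = mex{0,3,2,2} = 1
G(22) = mex{0,3,3,2} = 1
G(23) = mex{1,0,3,3} = 2
G(24) = mex{1,0,3,3} = 2
P-positions are exactly the n with G(n) = 0.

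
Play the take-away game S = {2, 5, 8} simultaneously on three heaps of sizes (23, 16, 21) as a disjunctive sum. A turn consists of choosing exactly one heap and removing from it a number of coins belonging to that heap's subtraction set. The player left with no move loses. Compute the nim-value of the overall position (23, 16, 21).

0

All heaps use S = {2, 5, 8}:
G(0) = 0
G(1) = mex{} = 0
G(2) = mex{0} = 1
G(3) = mex{0} = 1
G(4) = mex{1} = 0
G(5) = mex{1,0} = 2
G(6) = mex{0,0} = 1
G(7) = mex{2,1} = 0
G(8) = mex{1,1,0} = 2
G(9) = mex{0,0,0} = 1
G(10) = mex{2,2,1} = 0
G(11) = mex{1,1,1} = 0
G(12) = mex{0,0,0} = 1
G(13) = mex{0,2,2} = 1
G(14) = mex{1,1,1} = 0
G(15) = mex{1,0,0} = 2
G(16) = mex{0,0,2} = 1
G(17) = mex{2,1,1} = 0
G(18) = mex{1,1,0} = 2
G(19) = mex{0,0,0} = 1
G(20) = mex{2,2,1} = 0
G(21) = mex{1,1,1} = 0
G(22) = mex{0,0,0} = 1
G(23) = mex{0,2,2} = 1
Heap A: G(23) = 1.
Heap B: G(16) = 1.
Heap C: G(21) = 0.
Combined Grundy value = 1 ⊕ 1 ⊕ 0 = 0.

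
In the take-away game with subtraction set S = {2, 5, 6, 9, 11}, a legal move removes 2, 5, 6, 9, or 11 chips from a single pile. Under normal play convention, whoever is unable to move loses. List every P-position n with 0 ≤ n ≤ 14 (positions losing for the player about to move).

G(0) = 0
G(1) = mex{} = 0
G(2) = mex{0} = 1
G(3) = mex{0} = 1
G(4) = mex{1} = 0
G(5) = mex{1,0} = 2
G(6) = mex{0,0,0} = 1
G(7) = mex{2,1,0} = 3
G(8) = mex{1,1,1} = 0
G(9) = mex{3,0,1,0} = 2
G(10) = mex{0,2,0,0} = 1
G(11) = mex{2,1,2,1,0} = 3
G(12) = mex{1,3,1,1,0} = 2
G(13) = mex{3,0,3,0,1} = 2
G(14) = mex{2,2,0,2,1} = 3
P-positions are exactly the n with G(n) = 0.

0, 1, 4, 8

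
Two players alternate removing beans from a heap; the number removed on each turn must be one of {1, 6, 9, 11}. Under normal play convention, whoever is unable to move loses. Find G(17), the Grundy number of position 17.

0

G(0) = 0
G(1) = mex{0} = 1
G(2) = mex{1} = 0
G(3) = mex{0} = 1
G(4) = mex{1} = 0
G(5) = mex{0} = 1
G(6) = mex{1,0} = 2
G(7) = mex{2,1} = 0
G(8) = mex{0,0} = 1
G(9) = mex{1,1,0} = 2
G(10) = mex{2,0,1} = 3
G(11) = mex{3,1,0,0} = 2
G(12) = mex{2,2,1,1} = 0
G(13) = mex{0,0,0,0} = 1
G(14) = mex{1,1,1,1} = 0
G(15) = mex{0,2,2,0} = 1
G(16) = mex{1,3,0,1} = 2
G(17) = mex{2,2,1,2} = 0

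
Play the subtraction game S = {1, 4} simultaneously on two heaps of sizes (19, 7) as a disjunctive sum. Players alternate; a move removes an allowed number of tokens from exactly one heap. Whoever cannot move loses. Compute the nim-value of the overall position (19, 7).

2

All heaps use S = {1, 4}:
G(0) = 0
G(1) = mex{0} = 1
G(2) = mex{1} = 0
G(3) = mex{0} = 1
G(4) = mex{1,0} = 2
G(5) = mex{2,1} = 0
G(6) = mex{0,0} = 1
G(7) = mex{1,1} = 0
G(8) = mex{0,2} = 1
G(9) = mex{1,0} = 2
G(10) = mex{2,1} = 0
G(11) = mex{0,0} = 1
G(12) = mex{1,1} = 0
G(13) = mex{0,2} = 1
G(14) = mex{1,0} = 2
G(15) = mex{2,1} = 0
G(16) = mex{0,0} = 1
G(17) = mex{1,1} = 0
G(18) = mex{0,2} = 1
G(19) = mex{1,0} = 2
Heap A: G(19) = 2.
Heap B: G(7) = 0.
Combined Grundy value = 2 ⊕ 0 = 2.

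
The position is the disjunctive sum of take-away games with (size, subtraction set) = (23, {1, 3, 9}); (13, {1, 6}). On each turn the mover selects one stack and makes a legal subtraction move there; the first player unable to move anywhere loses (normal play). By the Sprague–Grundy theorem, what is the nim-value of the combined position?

Stack A, S = {1, 3, 9}:
n :  0  1  2  3  4  5  6  7  8  9 10 11 12 13 14 15 16 17 18 19 20 21 22 23
G :  0  1  0  1  0  1  0  1  0  1  0  1  0  1  0  1  0  1  0  1  0  1  0  1
G_A(23) = 1.
Stack B, S = {1, 6}:
n :  0  1  2  3  4  5  6  7  8  9 10 11 12 13
G :  0  1  0  1  0  1  2  0  1  0  1  0  1  2
G_B(13) = 2.
Combined Grundy value = 1 ⊕ 2 = 3.

3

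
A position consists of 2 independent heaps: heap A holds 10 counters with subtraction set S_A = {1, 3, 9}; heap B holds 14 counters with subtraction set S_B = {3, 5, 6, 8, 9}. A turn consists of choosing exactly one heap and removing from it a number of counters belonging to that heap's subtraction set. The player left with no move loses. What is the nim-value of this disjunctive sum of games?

Heap A, S = {1, 3, 9}:
n :  0  1  2  3  4  5  6  7  8  9 10
G :  0  1  0  1  0  1  0  1  0  1  0
G_A(10) = 0.
Heap B, S = {3, 5, 6, 8, 9}:
G(0) = 0
G(1) = mex{} = 0
G(2) = mex{} = 0
G(3) = mex{0} = 1
G(4) = mex{0} = 1
G(5) = mex{0,0} = 1
G(6) = mex{1,0,0} = 2
G(7) = mex{1,0,0} = 2
G(8) = mex{1,1,0,0} = 2
G(9) = mex{2,1,1,0,0} = 3
G(10) = mex{2,1,1,0,0} = 3
G(11) = mex{2,2,1,1,0} = 3
G(12) = mex{3,2,2,1,1} = 0
G(13) = mex{3,2,2,1,1} = 0
G(14) = mex{3,3,2,2,1} = 0
G_B(14) = 0.
Combined Grundy value = 0 ⊕ 0 = 0.

0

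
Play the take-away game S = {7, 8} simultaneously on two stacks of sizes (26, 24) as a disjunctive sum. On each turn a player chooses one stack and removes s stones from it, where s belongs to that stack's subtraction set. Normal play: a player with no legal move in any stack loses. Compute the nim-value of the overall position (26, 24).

All stacks use S = {7, 8}:
n :  0  1  2  3  4  5  6  7  8  9 10 11 12 13 14 15 16 17 18 19 20 21 22 23 24 25 26
G :  0  0  0  0  0  0  0  1  1  1  1  1  1  1  2  0  0  0  0  0  0  0  1  1  1  1  1
Stack A: G(26) = 1.
Stack B: G(24) = 1.
Combined Grundy value = 1 ⊕ 1 = 0.

0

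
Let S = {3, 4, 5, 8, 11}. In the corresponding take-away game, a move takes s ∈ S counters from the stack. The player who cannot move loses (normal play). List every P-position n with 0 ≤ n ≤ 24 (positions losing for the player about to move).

n :  0  1  2  3  4  5  6  7  8  9 10 11 12 13 14 15 16 17 18 19 20 21 22 23 24
G :  0  0  0  1  1  1  2  2  2  3  3  3  4  4  0  0  0  1  1  1  2  2  2  3  3
P-positions are exactly the n with G(n) = 0.

0, 1, 2, 14, 15, 16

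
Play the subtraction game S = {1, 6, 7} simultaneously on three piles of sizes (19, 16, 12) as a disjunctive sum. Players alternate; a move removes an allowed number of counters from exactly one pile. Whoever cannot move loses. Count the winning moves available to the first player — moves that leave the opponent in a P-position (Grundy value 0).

3

All piles use S = {1, 6, 7}:
n :  0  1  2  3  4  5  6  7  8  9 10 11 12 13 14 15 16 17 18 19
G :  0  1  0  1  0  1  2  3  2  3  2  3  0  1  0  1  0  1  2  3
Pile A: G(19) = 3.
Pile B: G(16) = 0.
Pile C: G(12) = 0.
Combined Grundy value = 3 ⊕ 0 ⊕ 0 = 3.
A winning move leaves total XOR = 0, i.e. changes one component's Grundy value g to g ⊕ X where X is the current total.
Pile A: need g' = 3⊕3 = 0. Options: 19−1→G=2, 19−6→G=1, 19−7→G=0. Hits: 1.
Pile B: need g' = 0⊕3 = 3. Options: 16−1→G=1, 16−6→G=2, 16−7→G=3. Hits: 1.
Pile C: need g' = 0⊕3 = 3. Options: 12−1→G=3, 12−6→G=2, 12−7→G=1. Hits: 1.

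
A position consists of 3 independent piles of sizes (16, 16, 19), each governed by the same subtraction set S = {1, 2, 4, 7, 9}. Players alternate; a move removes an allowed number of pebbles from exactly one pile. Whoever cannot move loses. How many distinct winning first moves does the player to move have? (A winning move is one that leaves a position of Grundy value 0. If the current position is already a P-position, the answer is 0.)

3

All piles use S = {1, 2, 4, 7, 9}:
n :  0  1  2  3  4  5  6  7  8  9 10 11 12 13 14 15 16 17 18 19
G :  0  1  2  0  1  2  0  1  2  3  4  0  1  2  0  1  2  0  1  2
Pile A: G(16) = 2.
Pile B: G(16) = 2.
Pile C: G(19) = 2.
Combined Grundy value = 2 ⊕ 2 ⊕ 2 = 2.
A winning move leaves total XOR = 0, i.e. changes one component's Grundy value g to g ⊕ X where X is the current total.
Pile A: need g' = 2⊕2 = 0. Options: 16−1→G=1, 16−2→G=0, 16−4→G=1, 16−7→G=3, 16−9→G=1. Hits: 1.
Pile B: need g' = 2⊕2 = 0. Options: 16−1→G=1, 16−2→G=0, 16−4→G=1, 16−7→G=3, 16−9→G=1. Hits: 1.
Pile C: need g' = 2⊕2 = 0. Options: 19−1→G=1, 19−2→G=0, 19−4→G=1, 19−7→G=1, 19−9→G=4. Hits: 1.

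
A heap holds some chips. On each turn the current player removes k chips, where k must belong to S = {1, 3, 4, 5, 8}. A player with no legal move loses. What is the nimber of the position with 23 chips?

G(0) = 0
G(1) = mex{0} = 1
G(2) = mex{1} = 0
G(3) = mex{0,0} = 1
G(4) = mex{1,1,0} = 2
G(5) = mex{2,0,1,0} = 3
G(6) = mex{3,1,0,1} = 2
G(7) = mex{2,2,1,0} = 3
G(8) = mex{3,3,2,1,0} = 4
G(9) = mex{4,2,3,2,1} = 0
G(10) = mex{0,3,2,3,0} = 1
G(11) = mex{1,4,3,2,1} = 0
G(12) = mex{0,0,4,3,2} = 1
G(13) = mex{1,1,0,4,3} = 2
G(14) = mex{2,0,1,0,2} = 3
G(15) = mex{3,1,0,1,3} = 2
G(16) = mex{2,2,1,0,4} = 3
G(17) = mex{3,3,2,1,0} = 4
G(18) = mex{4,2,3,2,1} = 0
G(19) = mex{0,3,2,3,0} = 1
G(20) = mex{1,4,3,2,1} = 0
G(21) = mex{0,0,4,3,2} = 1
G(22) = mex{1,1,0,4,3} = 2
G(23) = mex{2,0,1,0,2} = 3

3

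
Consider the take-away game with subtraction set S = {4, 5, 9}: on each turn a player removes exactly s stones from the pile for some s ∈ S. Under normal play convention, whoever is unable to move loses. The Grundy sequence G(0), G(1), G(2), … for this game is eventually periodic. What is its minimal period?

n :  0  1  2  3  4  5  6  7  8  9 10 11 12 13 14 15 16 17 18 19 20 21 22 23 24 25 26 27
G :  0  0  0  0  1  1  1  1  2  2  2  2  3  0  0  0  0  1  1  1  1  2  2  2  2  3  0  0
G(n+13) = G(n) holds for n = 0,…,8 (a full window of length max(S) = 9), so the sequence is purely periodic with period 13.

13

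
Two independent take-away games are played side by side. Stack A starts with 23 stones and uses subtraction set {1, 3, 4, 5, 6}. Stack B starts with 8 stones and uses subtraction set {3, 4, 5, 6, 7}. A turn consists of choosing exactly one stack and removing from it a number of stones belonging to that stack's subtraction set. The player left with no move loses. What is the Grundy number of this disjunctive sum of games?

Stack A, S = {1, 3, 4, 5, 6}:
n :  0  1  2  3  4  5  6  7  8  9 10 11 12 13 14 15 16 17 18 19 20 21 22 23
G :  0  1  0  1  2  3  2  3  4  0  1  0  1  2  3  2  3  4  0  1  0  1  2  3
G_A(23) = 3.
Stack B, S = {3, 4, 5, 6, 7}:
n : 0 1 2 3 4 5 6 7 8
G : 0 0 0 1 1 1 2 2 2
G_B(8) = 2.
Combined Grundy value = 3 ⊕ 2 = 1.

1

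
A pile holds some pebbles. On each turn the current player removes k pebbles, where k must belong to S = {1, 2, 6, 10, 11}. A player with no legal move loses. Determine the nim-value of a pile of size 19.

G(0) = 0
G(1) = mex{0} = 1
G(2) = mex{1,0} = 2
G(3) = mex{2,1} = 0
G(4) = mex{0,2} = 1
G(5) = mex{1,0} = 2
G(6) = mex{2,1,0} = 3
G(7) = mex{3,2,1} = 0
G(8) = mex{0,3,2} = 1
G(9) = mex{1,0,0} = 2
G(10) = mex{2,1,1,0} = 3
G(11) = mex{3,2,2,1,0} = 4
G(12) = mex{4,3,3,2,1} = 0
G(13) = mex{0,4,0,0,2} = 1
G(14) = mex{1,0,1,1,0} = 2
G(15) = mex{2,1,2,2,1} = 0
G(16) = mex{0,2,3,3,2} = 1
G(17) = mex{1,0,4,0,3} = 2
G(18) = mex{2,1,0,1,0} = 3
G(19) = mex{3,2,1,2,1} = 0

0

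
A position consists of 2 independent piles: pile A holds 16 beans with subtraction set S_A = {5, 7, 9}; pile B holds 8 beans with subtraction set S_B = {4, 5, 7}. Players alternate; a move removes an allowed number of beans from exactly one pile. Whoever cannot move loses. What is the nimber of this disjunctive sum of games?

Pile A, S = {5, 7, 9}:
n :  0  1  2  3  4  5  6  7  8  9 10 11 12 13 14 15 16
G :  0  0  0  0  0  1  1  1  1  1  2  2  2  2  0  0  0
G_A(16) = 0.
Pile B, S = {4, 5, 7}:
n : 0 1 2 3 4 5 6 7 8
G : 0 0 0 0 1 1 1 1 2
G_B(8) = 2.
Combined Grundy value = 0 ⊕ 2 = 2.

2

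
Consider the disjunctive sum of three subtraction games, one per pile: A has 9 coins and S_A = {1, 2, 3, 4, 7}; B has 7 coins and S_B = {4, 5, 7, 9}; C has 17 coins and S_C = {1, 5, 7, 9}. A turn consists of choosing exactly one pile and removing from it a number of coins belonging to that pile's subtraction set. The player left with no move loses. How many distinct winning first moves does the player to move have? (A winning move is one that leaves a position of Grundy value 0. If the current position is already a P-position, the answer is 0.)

1

Pile A, S = {1, 2, 3, 4, 7}:
n : 0 1 2 3 4 5 6 7 8 9
G : 0 1 2 3 4 0 1 2 3 4
G_A(9) = 4.
Pile B, S = {4, 5, 7, 9}:
n : 0 1 2 3 4 5 6 7
G : 0 0 0 0 1 1 1 1
G_B(7) = 1.
Pile C, S = {1, 5, 7, 9}:
n :  0  1  2  3  4  5  6  7  8  9 10 11 12 13 14 15 16 17
G :  0  1  0  1  0  1  0  1  0  1  0  1  0  1  0  1  0  1
G_C(17) = 1.
Combined Grundy value = 4 ⊕ 1 ⊕ 1 = 4.
A winning move leaves total XOR = 0, i.e. changes one component's Grundy value g to g ⊕ X where X is the current total.
Pile A: need g' = 4⊕4 = 0. Options: 9−1→G=3, 9−2→G=2, 9−3→G=1, 9−4→G=0, 9−7→G=2. Hits: 1.
Pile B: need g' = 1⊕4 = 5. Options: 7−4→G=0, 7−5→G=0, 7−7→G=0. Hits: 0.
Pile C: need g' = 1⊕4 = 5. Options: 17−1→G=0, 17−5→G=0, 17−7→G=0, 17−9→G=0. Hits: 0.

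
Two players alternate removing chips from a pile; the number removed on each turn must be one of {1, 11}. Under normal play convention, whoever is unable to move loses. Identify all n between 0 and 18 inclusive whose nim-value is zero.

0, 2, 4, 6, 8, 10, 12, 14, 16, 18

n :  0  1  2  3  4  5  6  7  8  9 10 11 12 13 14 15 16 17 18
G :  0  1  0  1  0  1  0  1  0  1  0  1  0  1  0  1  0  1  0
P-positions are exactly the n with G(n) = 0.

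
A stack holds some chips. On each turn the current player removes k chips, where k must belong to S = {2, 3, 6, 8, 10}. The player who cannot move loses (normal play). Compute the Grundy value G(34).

1

G(0) = 0
G(1) = mex{} = 0
G(2) = mex{0} = 1
G(3) = mex{0,0} = 1
G(4) = mex{1,0} = 2
G(5) = mex{1,1} = 0
G(6) = mex{2,1,0} = 3
G(7) = mex{0,2,0} = 1
G(8) = mex{3,0,1,0} = 2
G(9) = mex{1,3,1,0} = 2
G(10) = mex{2,1,2,1,0} = 3
G(11) = mex{2,2,0,1,0} = 3
G(12) = mex{3,2,3,2,1} = 0
G(13) = mex{3,3,1,0,1} = 2
G(14) = mex{0,3,2,3,2} = 1
G(15) = mex{2,0,2,1,0} = 3
G(16) = mex{1,2,3,2,3} = 0
G(17) = mex{3,1,3,2,1} = 0
G(18) = mex{0,3,0,3,2} = 1
G(19) = mex{0,0,2,3,2} = 1
G(20) = mex{1,0,1,0,3} = 2
G(21) = mex{1,1,3,2,3} = 0
G(22) = mex{2,1,0,1,0} = 3
G(23) = mex{0,2,0,3,2} = 1
G(24) = mex{3,0,1,0,1} = 2
G(25) = mex{1,3,1,0,3} = 2
G(26) = mex{2,1,2,1,0} = 3
G(27) = mex{2,2,0,1,0} = 3
G(28) = mex{3,2,3,2,1} = 0
G(29) = mex{3,3,1,0,1} = 2
G(30) = mex{0,3,2,3,2} = 1
G(31) = mex{2,0,2,1,0} = 3
G(32) = mex{1,2,3,2,3} = 0
G(33) = mex{3,1,3,2,1} = 0
G(34) = mex{0,3,0,3,2} = 1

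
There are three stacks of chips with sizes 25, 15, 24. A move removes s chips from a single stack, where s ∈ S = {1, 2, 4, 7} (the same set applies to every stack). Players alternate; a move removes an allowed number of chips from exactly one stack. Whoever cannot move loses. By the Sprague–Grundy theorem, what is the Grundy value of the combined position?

All stacks use S = {1, 2, 4, 7}:
n :  0  1  2  3  4  5  6  7  8  9 10 11 12 13 14 15 16 17 18 19 20 21 22 23 24 25
G :  0  1  2  0  1  2  0  1  2  0  1  2  0  1  2  0  1  2  0  1  2  0  1  2  0  1
Stack A: G(25) = 1.
Stack B: G(15) = 0.
Stack C: G(24) = 0.
Combined Grundy value = 1 ⊕ 0 ⊕ 0 = 1.

1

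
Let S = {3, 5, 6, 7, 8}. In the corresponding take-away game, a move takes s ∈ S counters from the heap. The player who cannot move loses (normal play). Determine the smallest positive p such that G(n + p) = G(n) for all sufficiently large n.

11

G(0) = 0
G(1) = mex{} = 0
G(2) = mex{} = 0
G(3) = mex{0} = 1
G(4) = mex{0} = 1
G(5) = mex{0,0} = 1
G(6) = mex{1,0,0} = 2
G(7) = mex{1,0,0,0} = 2
G(8) = mex{1,1,0,0,0} = 2
G(9) = mex{2,1,1,0,0} = 3
G(10) = mex{2,1,1,1,0} = 3
G(11) = mex{2,2,1,1,1} = 0
G(12) = mex{3,2,2,1,1} = 0
G(13) = mex{3,2,2,2,1} = 0
G(14) = mex{0,3,2,2,2} = 1
G(15) = mex{0,3,3,2,2} = 1
G(16) = mex{0,0,3,3,2} = 1
G(17) = mex{1,0,0,3,3} = 2
G(18) = mex{1,0,0,0,3} = 2
G(19) = mex{1,1,0,0,0} = 2
G(20) = mex{2,1,1,0,0} = 3
G(21) = mex{2,1,1,1,0} = 3
G(22) = mex{2,2,1,1,1} = 0
G(23) = mex{3,2,2,1,1} = 0
G(n+11) = G(n) holds for n = 0,…,7 (a full window of length max(S) = 8), so the sequence is purely periodic with period 11.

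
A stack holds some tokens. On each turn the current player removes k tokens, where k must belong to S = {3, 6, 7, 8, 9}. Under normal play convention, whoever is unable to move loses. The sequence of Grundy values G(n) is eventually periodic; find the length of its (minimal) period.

G(0) = 0
G(1) = mex{} = 0
G(2) = mex{} = 0
G(3) = mex{0} = 1
G(4) = mex{0} = 1
G(5) = mex{0} = 1
G(6) = mex{1,0} = 2
G(7) = mex{1,0,0} = 2
G(8) = mex{1,0,0,0} = 2
G(9) = mex{2,1,0,0,0} = 3
G(10) = mex{2,1,1,0,0} = 3
G(11) = mex{2,1,1,1,0} = 3
G(12) = mex{3,2,1,1,1} = 0
G(13) = mex{3,2,2,1,1} = 0
G(14) = mex{3,2,2,2,1} = 0
G(15) = mex{0,3,2,2,2} = 1
G(16) = mex{0,3,3,2,2} = 1
G(17) = mex{0,3,3,3,2} = 1
G(18) = mex{1,0,3,3,3} = 2
G(19) = mex{1,0,0,3,3} = 2
G(20) = mex{1,0,0,0,3} = 2
G(21) = mex{2,1,0,0,0} = 3
G(22) = mex{2,1,1,0,0} = 3
G(23) = mex{2,1,1,1,0} = 3
G(24) = mex{3,2,1,1,1} = 0
G(25) = mex{3,2,2,1,1} = 0
G(n+12) = G(n) holds for n = 0,…,8 (a full window of length max(S) = 9), so the sequence is purely periodic with period 12.

12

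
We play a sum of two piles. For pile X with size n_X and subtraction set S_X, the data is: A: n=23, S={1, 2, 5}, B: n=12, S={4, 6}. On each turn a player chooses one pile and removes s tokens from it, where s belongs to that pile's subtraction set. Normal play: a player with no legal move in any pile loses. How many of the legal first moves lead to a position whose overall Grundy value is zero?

Pile A, S = {1, 2, 5}:
G(0) = 0
G(1) = mex{0} = 1
G(2) = mex{1,0} = 2
G(3) = mex{2,1} = 0
G(4) = mex{0,2} = 1
G(5) = mex{1,0,0} = 2
G(6) = mex{2,1,1} = 0
G(7) = mex{0,2,2} = 1
G(8) = mex{1,0,0} = 2
G(9) = mex{2,1,1} = 0
G(10) = mex{0,2,2} = 1
G(11) = mex{1,0,0} = 2
G(12) = mex{2,1,1} = 0
G(13) = mex{0,2,2} = 1
G(14) = mex{1,0,0} = 2
G(15) = mex{2,1,1} = 0
G(16) = mex{0,2,2} = 1
G(17) = mex{1,0,0} = 2
G(18) = mex{2,1,1} = 0
G(19) = mex{0,2,2} = 1
G(20) = mex{1,0,0} = 2
G(21) = mex{2,1,1} = 0
G(22) = mex{0,2,2} = 1
G(23) = mex{1,0,0} = 2
G_A(23) = 2.
Pile B, S = {4, 6}:
G(0) = 0
G(1) = mex{} = 0
G(2) = mex{} = 0
G(3) = mex{} = 0
G(4) = mex{0} = 1
G(5) = mex{0} = 1
G(6) = mex{0,0} = 1
G(7) = mex{0,0} = 1
G(8) = mex{1,0} = 2
G(9) = mex{1,0} = 2
G(10) = mex{1,1} = 0
G(11) = mex{1,1} = 0
G(12) = mex{2,1} = 0
G_B(12) = 0.
Combined Grundy value = 2 ⊕ 0 = 2.
A winning move leaves total XOR = 0, i.e. changes one component's Grundy value g to g ⊕ X where X is the current total.
Pile A: need g' = 2⊕2 = 0. Options: 23−1→G=1, 23−2→G=0, 23−5→G=0. Hits: 2.
Pile B: need g' = 0⊕2 = 2. Options: 12−4→G=2, 12−6→G=1. Hits: 1.

3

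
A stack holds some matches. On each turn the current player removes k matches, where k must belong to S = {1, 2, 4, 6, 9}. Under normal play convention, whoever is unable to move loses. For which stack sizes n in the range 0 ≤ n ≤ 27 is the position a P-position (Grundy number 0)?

G(0) = 0
G(1) = mex{0} = 1
G(2) = mex{1,0} = 2
G(3) = mex{2,1} = 0
G(4) = mex{0,2,0} = 1
G(5) = mex{1,0,1} = 2
G(6) = mex{2,1,2,0} = 3
G(7) = mex{3,2,0,1} = 4
G(8) = mex{4,3,1,2} = 0
G(9) = mex{0,4,2,0,0} = 1
G(10) = mex{1,0,3,1,1} = 2
G(11) = mex{2,1,4,2,2} = 0
G(12) = mex{0,2,0,3,0} = 1
G(13) = mex{1,0,1,4,1} = 2
G(14) = mex{2,1,2,0,2} = 3
G(15) = mex{3,2,0,1,3} = 4
G(16) = mex{4,3,1,2,4} = 0
G(17) = mex{0,4,2,0,0} = 1
G(18) = mex{1,0,3,1,1} = 2
G(19) = mex{2,1,4,2,2} = 0
G(20) = mex{0,2,0,3,0} = 1
G(21) = mex{1,0,1,4,1} = 2
G(22) = mex{2,1,2,0,2} = 3
G(23) = mex{3,2,0,1,3} = 4
G(24) = mex{4,3,1,2,4} = 0
G(25) = mex{0,4,2,0,0} = 1
G(26) = mex{1,0,3,1,1} = 2
G(27) = mex{2,1,4,2,2} = 0
P-positions are exactly the n with G(n) = 0.

0, 3, 8, 11, 16, 19, 24, 27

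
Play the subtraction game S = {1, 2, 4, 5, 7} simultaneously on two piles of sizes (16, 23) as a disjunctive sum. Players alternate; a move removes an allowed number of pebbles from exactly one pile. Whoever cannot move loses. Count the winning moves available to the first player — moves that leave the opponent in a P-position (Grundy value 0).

5

All piles use S = {1, 2, 4, 5, 7}:
n :  0  1  2  3  4  5  6  7  8  9 10 11 12 13 14 15 16 17 18 19 20 21 22 23
G :  0  1  2  0  1  2  0  1  2  0  1  2  0  1  2  0  1  2  0  1  2  0  1  2
Pile A: G(16) = 1.
Pile B: G(23) = 2.
Combined Grundy value = 1 ⊕ 2 = 3.
A winning move leaves total XOR = 0, i.e. changes one component's Grundy value g to g ⊕ X where X is the current total.
Pile A: need g' = 1⊕3 = 2. Options: 16−1→G=0, 16−2→G=2, 16−4→G=0, 16−5→G=2, 16−7→G=0. Hits: 2.
Pile B: need g' = 2⊕3 = 1. Options: 23−1→G=1, 23−2→G=0, 23−4→G=1, 23−5→G=0, 23−7→G=1. Hits: 3.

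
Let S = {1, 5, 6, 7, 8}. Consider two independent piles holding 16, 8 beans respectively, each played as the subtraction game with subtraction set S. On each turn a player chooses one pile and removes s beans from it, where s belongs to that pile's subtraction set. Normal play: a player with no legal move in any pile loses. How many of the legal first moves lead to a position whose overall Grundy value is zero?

4

All piles use S = {1, 5, 6, 7, 8}:
G(0) = 0
G(1) = mex{0} = 1
G(2) = mex{1} = 0
G(3) = mex{0} = 1
G(4) = mex{1} = 0
G(5) = mex{0,0} = 1
G(6) = mex{1,1,0} = 2
G(7) = mex{2,0,1,0} = 3
G(8) = mex{3,1,0,1,0} = 2
G(9) = mex{2,0,1,0,1} = 3
G(10) = mex{3,1,0,1,0} = 2
G(11) = mex{2,2,1,0,1} = 3
G(12) = mex{3,3,2,1,0} = 4
G(13) = mex{4,2,3,2,1} = 0
G(14) = mex{0,3,2,3,2} = 1
G(15) = mex{1,2,3,2,3} = 0
G(16) = mex{0,3,2,3,2} = 1
Pile A: G(16) = 1.
Pile B: G(8) = 2.
Combined Grundy value = 1 ⊕ 2 = 3.
A winning move leaves total XOR = 0, i.e. changes one component's Grundy value g to g ⊕ X where X is the current total.
Pile A: need g' = 1⊕3 = 2. Options: 16−1→G=0, 16−5→G=3, 16−6→G=2, 16−7→G=3, 16−8→G=2. Hits: 2.
Pile B: need g' = 2⊕3 = 1. Options: 8−1→G=3, 8−5→G=1, 8−6→G=0, 8−7→G=1, 8−8→G=0. Hits: 2.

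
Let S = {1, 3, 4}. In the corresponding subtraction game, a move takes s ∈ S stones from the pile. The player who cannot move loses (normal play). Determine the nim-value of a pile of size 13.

2

n :  0  1  2  3  4  5  6  7  8  9 10 11 12 13
G :  0  1  0  1  2  3  2  0  1  0  1  2  3  2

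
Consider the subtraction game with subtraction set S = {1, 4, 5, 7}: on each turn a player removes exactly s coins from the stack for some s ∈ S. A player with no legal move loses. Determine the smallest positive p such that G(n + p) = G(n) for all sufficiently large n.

8

G(0) = 0
G(1) = mex{0} = 1
G(2) = mex{1} = 0
G(3) = mex{0} = 1
G(4) = mex{1,0} = 2
G(5) = mex{2,1,0} = 3
G(6) = mex{3,0,1} = 2
G(7) = mex{2,1,0,0} = 3
G(8) = mex{3,2,1,1} = 0
G(9) = mex{0,3,2,0} = 1
G(10) = mex{1,2,3,1} = 0
G(11) = mex{0,3,2,2} = 1
G(12) = mex{1,0,3,3} = 2
G(13) = mex{2,1,0,2} = 3
G(14) = mex{3,0,1,3} = 2
G(15) = mex{2,1,0,0} = 3
G(16) = mex{3,2,1,1} = 0
G(17) = mex{0,3,2,0} = 1
G(n+8) = G(n) holds for n = 0,…,6 (a full window of length max(S) = 7), so the sequence is purely periodic with period 8.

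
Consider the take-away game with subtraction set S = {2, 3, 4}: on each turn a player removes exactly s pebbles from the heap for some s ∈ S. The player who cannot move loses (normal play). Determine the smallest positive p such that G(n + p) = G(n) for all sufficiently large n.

n :  0  1  2  3  4  5  6  7  8  9 10 11 12 13 14
G :  0  0  1  1  2  2  0  0  1  1  2  2  0  0  1
G(n+6) = G(n) holds for n = 0,…,3 (a full window of length max(S) = 4), so the sequence is purely periodic with period 6.

6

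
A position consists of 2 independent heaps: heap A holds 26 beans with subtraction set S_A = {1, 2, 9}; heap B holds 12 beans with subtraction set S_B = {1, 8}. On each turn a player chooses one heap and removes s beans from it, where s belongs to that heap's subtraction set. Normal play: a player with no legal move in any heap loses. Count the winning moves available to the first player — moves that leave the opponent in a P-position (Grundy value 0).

4

Heap A, S = {1, 2, 9}:
G(0) = 0
G(1) = mex{0} = 1
G(2) = mex{1,0} = 2
G(3) = mex{2,1} = 0
G(4) = mex{0,2} = 1
G(5) = mex{1,0} = 2
G(6) = mex{2,1} = 0
G(7) = mex{0,2} = 1
G(8) = mex{1,0} = 2
G(9) = mex{2,1,0} = 3
G(10) = mex{3,2,1} = 0
G(11) = mex{0,3,2} = 1
G(12) = mex{1,0,0} = 2
G(13) = mex{2,1,1} = 0
G(14) = mex{0,2,2} = 1
G(15) = mex{1,0,0} = 2
G(16) = mex{2,1,1} = 0
G(17) = mex{0,2,2} = 1
G(18) = mex{1,0,3} = 2
G(19) = mex{2,1,0} = 3
G(20) = mex{3,2,1} = 0
G(21) = mex{0,3,2} = 1
G(22) = mex{1,0,0} = 2
G(23) = mex{2,1,1} = 0
G(24) = mex{0,2,2} = 1
G(25) = mex{1,0,0} = 2
G(26) = mex{2,1,1} = 0
G_A(26) = 0.
Heap B, S = {1, 8}:
n :  0  1  2  3  4  5  6  7  8  9 10 11 12
G :  0  1  0  1  0  1  0  1  2  0  1  0  1
G_B(12) = 1.
Combined Grundy value = 0 ⊕ 1 = 1.
A winning move leaves total XOR = 0, i.e. changes one component's Grundy value g to g ⊕ X where X is the current total.
Heap A: need g' = 0⊕1 = 1. Options: 26−1→G=2, 26−2→G=1, 26−9→G=1. Hits: 2.
Heap B: need g' = 1⊕1 = 0. Options: 12−1→G=0, 12−8→G=0. Hits: 2.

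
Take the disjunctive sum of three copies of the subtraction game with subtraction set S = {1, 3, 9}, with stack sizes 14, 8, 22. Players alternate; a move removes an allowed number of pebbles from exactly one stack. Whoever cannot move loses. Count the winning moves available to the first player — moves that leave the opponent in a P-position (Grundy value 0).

0

All stacks use S = {1, 3, 9}:
G(0) = 0
G(1) = mex{0} = 1
G(2) = mex{1} = 0
G(3) = mex{0,0} = 1
G(4) = mex{1,1} = 0
G(5) = mex{0,0} = 1
G(6) = mex{1,1} = 0
G(7) = mex{0,0} = 1
G(8) = mex{1,1} = 0
G(9) = mex{0,0,0} = 1
G(10) = mex{1,1,1} = 0
G(11) = mex{0,0,0} = 1
G(12) = mex{1,1,1} = 0
G(13) = mex{0,0,0} = 1
G(14) = mex{1,1,1} = 0
G(15) = mex{0,0,0} = 1
G(16) = mex{1,1,1} = 0
G(17) = mex{0,0,0} = 1
G(18) = mex{1,1,1} = 0
G(19) = mex{0,0,0} = 1
G(20) = mex{1,1,1} = 0
G(21) = mex{0,0,0} = 1
G(22) = mex{1,1,1} = 0
Stack A: G(14) = 0.
Stack B: G(8) = 0.
Stack C: G(22) = 0.
Combined Grundy value = 0 ⊕ 0 ⊕ 0 = 0.
A winning move leaves total XOR = 0, i.e. changes one component's Grundy value g to g ⊕ X where X is the current total.
Stack A: target g' = 0⊕0 = 0, but every legal move changes the Grundy value (mex property), so 0 moves.
Stack B: target g' = 0⊕0 = 0, but every legal move changes the Grundy value (mex property), so 0 moves.
Stack C: target g' = 0⊕0 = 0, but every legal move changes the Grundy value (mex property), so 0 moves.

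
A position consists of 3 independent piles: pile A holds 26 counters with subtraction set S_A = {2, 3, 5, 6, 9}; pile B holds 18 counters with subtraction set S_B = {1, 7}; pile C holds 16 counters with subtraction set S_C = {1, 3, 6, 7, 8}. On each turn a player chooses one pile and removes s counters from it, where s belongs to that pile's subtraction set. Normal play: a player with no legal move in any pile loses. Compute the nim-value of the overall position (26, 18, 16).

0

Pile A, S = {2, 3, 5, 6, 9}:
n :  0  1  2  3  4  5  6  7  8  9 10 11 12 13 14 15 16 17 18 19 20 21 22 23 24 25 26
G :  0  0  1  1  2  2  3  3  0  4  1  5  0  4  1  2  0  3  1  2  0  3  1  2  0  3  1
G_A(26) = 1.
Pile B, S = {1, 7}:
n :  0  1  2  3  4  5  6  7  8  9 10 11 12 13 14 15 16 17 18
G :  0  1  0  1  0  1  0  1  0  1  0  1  0  1  0  1  0  1  0
G_B(18) = 0.
Pile C, S = {1, 3, 6, 7, 8}:
G(0) = 0
G(1) = mex{0} = 1
G(2) = mex{1} = 0
G(3) = mex{0,0} = 1
G(4) = mex{1,1} = 0
G(5) = mex{0,0} = 1
G(6) = mex{1,1,0} = 2
G(7) = mex{2,0,1,0} = 3
G(8) = mex{3,1,0,1,0} = 2
G(9) = mex{2,2,1,0,1} = 3
G(10) = mex{3,3,0,1,0} = 2
G(11) = mex{2,2,1,0,1} = 3
G(12) = mex{3,3,2,1,0} = 4
G(13) = mex{4,2,3,2,1} = 0
G(14) = mex{0,3,2,3,2} = 1
G(15) = mex{1,4,3,2,3} = 0
G(16) = mex{0,0,2,3,2} = 1
G_C(16) = 1.
Combined Grundy value = 1 ⊕ 0 ⊕ 1 = 0.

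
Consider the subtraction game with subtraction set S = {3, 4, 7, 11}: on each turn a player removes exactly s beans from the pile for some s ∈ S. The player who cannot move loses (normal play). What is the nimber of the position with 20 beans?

2

G(0) = 0
G(1) = mex{} = 0
G(2) = mex{} = 0
G(3) = mex{0} = 1
G(4) = mex{0,0} = 1
G(5) = mex{0,0} = 1
G(6) = mex{1,0} = 2
G(7) = mex{1,1,0} = 2
G(8) = mex{1,1,0} = 2
G(9) = mex{2,1,0} = 3
G(10) = mex{2,2,1} = 0
G(11) = mex{2,2,1,0} = 3
G(12) = mex{3,2,1,0} = 4
G(13) = mex{0,3,2,0} = 1
G(14) = mex{3,0,2,1} = 4
G(15) = mex{4,3,2,1} = 0
G(16) = mex{1,4,3,1} = 0
G(17) = mex{4,1,0,2} = 3
G(18) = mex{0,4,3,2} = 1
G(19) = mex{0,0,4,2} = 1
G(20) = mex{3,0,1,3} = 2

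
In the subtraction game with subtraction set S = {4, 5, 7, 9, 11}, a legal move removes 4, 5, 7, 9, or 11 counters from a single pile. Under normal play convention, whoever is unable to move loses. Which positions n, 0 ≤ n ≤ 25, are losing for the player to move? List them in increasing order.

G(0) = 0
G(1) = mex{} = 0
G(2) = mex{} = 0
G(3) = mex{} = 0
G(4) = mex{0} = 1
G(5) = mex{0,0} = 1
G(6) = mex{0,0} = 1
G(7) = mex{0,0,0} = 1
G(8) = mex{1,0,0} = 2
G(9) = mex{1,1,0,0} = 2
G(10) = mex{1,1,0,0} = 2
G(11) = mex{1,1,1,0,0} = 2
G(12) = mex{2,1,1,0,0} = 3
G(13) = mex{2,2,1,1,0} = 3
G(14) = mex{2,2,1,1,0} = 3
G(15) = mex{2,2,2,1,1} = 0
G(16) = mex{3,2,2,1,1} = 0
G(17) = mex{3,3,2,2,1} = 0
G(18) = mex{3,3,2,2,1} = 0
G(19) = mex{0,3,3,2,2} = 1
G(20) = mex{0,0,3,2,2} = 1
G(21) = mex{0,0,3,3,2} = 1
G(22) = mex{0,0,0,3,2} = 1
G(23) = mex{1,0,0,3,3} = 2
G(24) = mex{1,1,0,0,3} = 2
G(25) = mex{1,1,0,0,3} = 2
P-positions are exactly the n with G(n) = 0.

0, 1, 2, 3, 15, 16, 17, 18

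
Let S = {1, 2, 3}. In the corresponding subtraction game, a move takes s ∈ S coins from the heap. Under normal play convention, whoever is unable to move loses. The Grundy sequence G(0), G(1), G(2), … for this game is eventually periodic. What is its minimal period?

G(0) = 0
G(1) = mex{0} = 1
G(2) = mex{1,0} = 2
G(3) = mex{2,1,0} = 3
G(4) = mex{3,2,1} = 0
G(5) = mex{0,3,2} = 1
G(6) = mex{1,0,3} = 2
G(7) = mex{2,1,0} = 3
G(8) = mex{3,2,1} = 0
G(9) = mex{0,3,2} = 1
G(10) = mex{1,0,3} = 2
G(11) = mex{2,1,0} = 3
G(12) = mex{3,2,1} = 0
G(13) = mex{0,3,2} = 1
G(14) = mex{1,0,3} = 2
G(n+4) = G(n) holds for n = 0,…,2 (a full window of length max(S) = 3), so the sequence is purely periodic with period 4.

4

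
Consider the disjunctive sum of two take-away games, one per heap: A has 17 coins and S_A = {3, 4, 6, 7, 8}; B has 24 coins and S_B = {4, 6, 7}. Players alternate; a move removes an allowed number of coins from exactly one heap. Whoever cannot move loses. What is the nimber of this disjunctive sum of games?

2

Heap A, S = {3, 4, 6, 7, 8}:
G(0) = 0
G(1) = mex{} = 0
G(2) = mex{} = 0
G(3) = mex{0} = 1
G(4) = mex{0,0} = 1
G(5) = mex{0,0} = 1
G(6) = mex{1,0,0} = 2
G(7) = mex{1,1,0,0} = 2
G(8) = mex{1,1,0,0,0} = 2
G(9) = mex{2,1,1,0,0} = 3
G(10) = mex{2,2,1,1,0} = 3
G(11) = mex{2,2,1,1,1} = 0
G(12) = mex{3,2,2,1,1} = 0
G(13) = mex{3,3,2,2,1} = 0
G(14) = mex{0,3,2,2,2} = 1
G(15) = mex{0,0,3,2,2} = 1
G(16) = mex{0,0,3,3,2} = 1
G(17) = mex{1,0,0,3,3} = 2
G_A(17) = 2.
Heap B, S = {4, 6, 7}:
G(0) = 0
G(1) = mex{} = 0
G(2) = mex{} = 0
G(3) = mex{} = 0
G(4) = mex{0} = 1
G(5) = mex{0} = 1
G(6) = mex{0,0} = 1
G(7) = mex{0,0,0} = 1
G(8) = mex{1,0,0} = 2
G(9) = mex{1,0,0} = 2
G(10) = mex{1,1,0} = 2
G(11) = mex{1,1,1} = 0
G(12) = mex{2,1,1} = 0
G(13) = mex{2,1,1} = 0
G(14) = mex{2,2,1} = 0
G(15) = mex{0,2,2} = 1
G(16) = mex{0,2,2} = 1
G(17) = mex{0,0,2} = 1
G(18) = mex{0,0,0} = 1
G(19) = mex{1,0,0} = 2
G(20) = mex{1,0,0} = 2
G(21) = mex{1,1,0} = 2
G(22) = mex{1,1,1} = 0
G(23) = mex{2,1,1} = 0
G(24) = mex{2,1,1} = 0
G_B(24) = 0.
Combined Grundy value = 2 ⊕ 0 = 2.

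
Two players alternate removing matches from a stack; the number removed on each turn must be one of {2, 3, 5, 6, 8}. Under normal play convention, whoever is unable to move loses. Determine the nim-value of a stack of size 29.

4

n :  0  1  2  3  4  5  6  7  8  9 10 11 12 13 14 15 16 17 18 19 20 21 22 23 24 25 26 27 28 29
G :  0  0  1  1  2  2  3  3  4  4  0  0  1  1  2  2  3  3  4  4  0  0  1  1  2  2  3  3  4  4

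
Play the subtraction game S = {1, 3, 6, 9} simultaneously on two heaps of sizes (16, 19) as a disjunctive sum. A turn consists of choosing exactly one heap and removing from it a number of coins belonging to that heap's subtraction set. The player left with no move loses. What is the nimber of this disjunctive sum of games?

All heaps use S = {1, 3, 6, 9}:
G(0) = 0
G(1) = mex{0} = 1
G(2) = mex{1} = 0
G(3) = mex{0,0} = 1
G(4) = mex{1,1} = 0
G(5) = mex{0,0} = 1
G(6) = mex{1,1,0} = 2
G(7) = mex{2,0,1} = 3
G(8) = mex{3,1,0} = 2
G(9) = mex{2,2,1,0} = 3
G(10) = mex{3,3,0,1} = 2
G(11) = mex{2,2,1,0} = 3
G(12) = mex{3,3,2,1} = 0
G(13) = mex{0,2,3,0} = 1
G(14) = mex{1,3,2,1} = 0
G(15) = mex{0,0,3,2} = 1
G(16) = mex{1,1,2,3} = 0
G(17) = mex{0,0,3,2} = 1
G(18) = mex{1,1,0,3} = 2
G(19) = mex{2,0,1,2} = 3
Heap A: G(16) = 0.
Heap B: G(19) = 3.
Combined Grundy value = 0 ⊕ 3 = 3.

3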